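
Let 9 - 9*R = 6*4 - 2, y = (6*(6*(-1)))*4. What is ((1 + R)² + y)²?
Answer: 135675904/6561 ≈ 20679.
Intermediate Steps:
y = -144 (y = (6*(-6))*4 = -36*4 = -144)
R = -13/9 (R = 1 - (6*4 - 2)/9 = 1 - (24 - 2)/9 = 1 - ⅑*22 = 1 - 22/9 = -13/9 ≈ -1.4444)
((1 + R)² + y)² = ((1 - 13/9)² - 144)² = ((-4/9)² - 144)² = (16/81 - 144)² = (-11648/81)² = 135675904/6561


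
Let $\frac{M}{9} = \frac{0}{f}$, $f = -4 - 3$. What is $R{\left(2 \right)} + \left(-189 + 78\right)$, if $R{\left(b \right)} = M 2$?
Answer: $-111$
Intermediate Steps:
$f = -7$
$M = 0$ ($M = 9 \frac{0}{-7} = 9 \cdot 0 \left(- \frac{1}{7}\right) = 9 \cdot 0 = 0$)
$R{\left(b \right)} = 0$ ($R{\left(b \right)} = 0 \cdot 2 = 0$)
$R{\left(2 \right)} + \left(-189 + 78\right) = 0 + \left(-189 + 78\right) = 0 - 111 = -111$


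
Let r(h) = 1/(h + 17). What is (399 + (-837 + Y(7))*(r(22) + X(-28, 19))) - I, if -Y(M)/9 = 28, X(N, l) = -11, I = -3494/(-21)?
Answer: 3326149/273 ≈ 12184.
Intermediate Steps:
I = 3494/21 (I = -3494*(-1/21) = 3494/21 ≈ 166.38)
r(h) = 1/(17 + h)
Y(M) = -252 (Y(M) = -9*28 = -252)
(399 + (-837 + Y(7))*(r(22) + X(-28, 19))) - I = (399 + (-837 - 252)*(1/(17 + 22) - 11)) - 1*3494/21 = (399 - 1089*(1/39 - 11)) - 3494/21 = (399 - 1089*(-428/39)) - 3494/21 = (399 + 155364/13) - 3494/21 = 160551/13 - 3494/21 = 3326149/273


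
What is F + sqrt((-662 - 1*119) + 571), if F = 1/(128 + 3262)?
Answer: 1/3390 + I*sqrt(210) ≈ 0.00029499 + 14.491*I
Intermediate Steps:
F = 1/3390 ≈ 0.00029499
F + sqrt((-662 - 1*119) + 571) = 1/3390 + sqrt((-662 - 1*119) + 571) = 1/3390 + sqrt((-662 - 119) + 571) = 1/3390 + sqrt(-781 + 571) = 1/3390 + sqrt(-210) = 1/3390 + I*sqrt(210)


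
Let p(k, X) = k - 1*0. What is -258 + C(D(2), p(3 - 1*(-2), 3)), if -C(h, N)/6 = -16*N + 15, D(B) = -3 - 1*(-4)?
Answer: 132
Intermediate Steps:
p(k, X) = k (p(k, X) = k + 0 = k)
D(B) = 1 (D(B) = -3 + 4 = 1)
C(h, N) = -90 + 96*N (C(h, N) = -6*(-16*N + 15) = -6*(15 - 16*N) = -90 + 96*N)
-258 + C(D(2), p(3 - 1*(-2), 3)) = -258 + (-90 + 96*(3 - 1*(-2))) = -258 + (-90 + 96*(3 + 2)) = -258 + (-90 + 96*5) = -258 + (-90 + 480) = -258 + 390 = 132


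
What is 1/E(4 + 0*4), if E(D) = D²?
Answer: 1/16 ≈ 0.062500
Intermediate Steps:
1/E(4 + 0*4) = 1/((4 + 0*4)²) = 1/((4 + 0)²) = 1/(4²) = 1/16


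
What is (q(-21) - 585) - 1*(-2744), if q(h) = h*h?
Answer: 2600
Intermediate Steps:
q(h) = h²
(q(-21) - 585) - 1*(-2744) = ((-21)² - 585) - 1*(-2744) = (441 - 585) + 2744 = -144 + 2744 = 2600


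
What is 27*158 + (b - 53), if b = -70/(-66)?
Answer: 139064/33 ≈ 4214.1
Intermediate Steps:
b = 35/33 (b = -70*(-1/66) = 35/33 ≈ 1.0606)
27*158 + (b - 53) = 27*158 + (35/33 - 53) = 4266 - 1714/33 = 139064/33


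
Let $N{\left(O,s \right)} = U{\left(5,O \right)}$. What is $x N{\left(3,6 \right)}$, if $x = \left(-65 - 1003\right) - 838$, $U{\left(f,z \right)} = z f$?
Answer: $-28590$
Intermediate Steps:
$U{\left(f,z \right)} = f z$
$N{\left(O,s \right)} = 5 O$
$x = -1906$ ($x = -1068 - 838 = -1906$)
$x N{\left(3,6 \right)} = - 1906 \cdot 5 \cdot 3 = \left(-1906\right) 15 = -28590$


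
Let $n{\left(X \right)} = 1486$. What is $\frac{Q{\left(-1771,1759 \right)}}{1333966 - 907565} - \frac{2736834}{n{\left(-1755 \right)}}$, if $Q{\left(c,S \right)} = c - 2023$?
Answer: $- \frac{583497196159}{316815943} \approx -1841.8$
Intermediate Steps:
$Q{\left(c,S \right)} = -2023 + c$
$\frac{Q{\left(-1771,1759 \right)}}{1333966 - 907565} - \frac{2736834}{n{\left(-1755 \right)}} = \frac{-2023 - 1771}{1333966 - 907565} - \frac{2736834}{1486} = - \frac{3794}{1333966 - 907565} - \frac{1368417}{743} = - \frac{3794}{426401} - \frac{1368417}{743} = - \frac{583497196159}{316815943}$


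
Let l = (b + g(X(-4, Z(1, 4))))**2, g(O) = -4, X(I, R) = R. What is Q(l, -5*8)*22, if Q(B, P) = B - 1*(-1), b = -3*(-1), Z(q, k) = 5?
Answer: 44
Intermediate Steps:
b = 3
l = 1 (l = (3 - 4)**2 = (-1)**2 = 1)
Q(B, P) = 1 + B (Q(B, P) = B + 1 = 1 + B)
Q(l, -5*8)*22 = (1 + 1)*22 = 2*22 = 44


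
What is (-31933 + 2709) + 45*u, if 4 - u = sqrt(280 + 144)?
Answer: -29044 - 90*sqrt(106) ≈ -29971.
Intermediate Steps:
u = 4 - 2*sqrt(106) (u = 4 - sqrt(280 + 144) = 4 - sqrt(424) = 4 - 2*sqrt(106) ≈ -16.591)
(-31933 + 2709) + 45*u = (-31933 + 2709) + 45*(4 - 2*sqrt(106)) = -29224 + (180 - 90*sqrt(106)) = -29044 - 90*sqrt(106)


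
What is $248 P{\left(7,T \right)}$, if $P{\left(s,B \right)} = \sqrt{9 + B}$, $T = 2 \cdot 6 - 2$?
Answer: $248 \sqrt{19} \approx 1081.0$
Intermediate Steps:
$T = 10$ ($T = 12 - 2 = 10$)
$248 P{\left(7,T \right)} = 248 \sqrt{9 + 10} = 248 \sqrt{19}$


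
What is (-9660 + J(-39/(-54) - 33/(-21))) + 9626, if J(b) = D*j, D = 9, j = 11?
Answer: 65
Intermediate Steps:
J(b) = 99 (J(b) = 9*11 = 99)
(-9660 + J(-39/(-54) - 33/(-21))) + 9626 = (-9660 + 99) + 9626 = -9561 + 9626 = 65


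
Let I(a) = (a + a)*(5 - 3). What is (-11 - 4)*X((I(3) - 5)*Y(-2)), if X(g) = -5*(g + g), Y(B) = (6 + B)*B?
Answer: -8400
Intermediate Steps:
I(a) = 4*a (I(a) = (2*a)*2 = 4*a)
Y(B) = B*(6 + B)
X(g) = -10*g
(-11 - 4)*X((I(3) - 5)*Y(-2)) = (-11 - 4)*(-10*(4*3 - 5)*(-2*(6 - 2))) = -(-150)*(12 - 5)*(-2*4) = -(-150)*7*(-8) = -(-150)*(-56) = -15*560 = -8400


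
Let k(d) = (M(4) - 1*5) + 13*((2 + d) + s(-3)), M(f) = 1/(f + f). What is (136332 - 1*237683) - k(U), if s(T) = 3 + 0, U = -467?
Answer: -762721/8 ≈ -95340.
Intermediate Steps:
s(T) = 3
M(f) = 1/(2*f)
k(d) = 481/8 + 13*d (k(d) = ((½)/4 - 1*5) + 13*((2 + d) + 3) = ((½)*(¼) - 5) + 13*(5 + d) = (⅛ - 5) + (65 + 13*d) = -39/8 + (65 + 13*d) = 481/8 + 13*d)
(136332 - 1*237683) - k(U) = (136332 - 1*237683) - (481/8 + 13*(-467)) = (136332 - 237683) - (481/8 - 6071) = -101351 - 1*(-48087/8) = -101351 + 48087/8 = -762721/8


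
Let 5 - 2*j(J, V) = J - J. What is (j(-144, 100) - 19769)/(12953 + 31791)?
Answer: -39533/89488 ≈ -0.44177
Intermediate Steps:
j(J, V) = 5/2 (j(J, V) = 5/2 - (J - J)/2 = 5/2 - ½*0 = 5/2 + 0 = 5/2)
(j(-144, 100) - 19769)/(12953 + 31791) = (5/2 - 19769)/(12953 + 31791) = -39533/2/44744 = -39533/2*1/44744 = -39533/89488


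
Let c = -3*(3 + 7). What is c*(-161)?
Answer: 4830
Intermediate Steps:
c = -30 (c = -3*10 = -30)
c*(-161) = -30*(-161) = 4830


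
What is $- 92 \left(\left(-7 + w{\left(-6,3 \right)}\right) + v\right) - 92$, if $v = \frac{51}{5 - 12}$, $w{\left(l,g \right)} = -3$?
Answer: $\frac{10488}{7} \approx 1498.3$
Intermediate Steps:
$v = - \frac{51}{7}$ ($v = \frac{51}{5 - 12} = \frac{51}{-7} = 51 \left(- \frac{1}{7}\right) = - \frac{51}{7} \approx -7.2857$)
$- 92 \left(\left(-7 + w{\left(-6,3 \right)}\right) + v\right) - 92 = - 92 \left(\left(-7 - 3\right) - \frac{51}{7}\right) - 92 = - 92 \left(-10 - \frac{51}{7}\right) - 92 = \left(-92\right) \left(- \frac{121}{7}\right) - 92 = \frac{11132}{7} - 92 = \frac{10488}{7}$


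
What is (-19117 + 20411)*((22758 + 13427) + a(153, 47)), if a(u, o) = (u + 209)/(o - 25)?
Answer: 515291504/11 ≈ 4.6845e+7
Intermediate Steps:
a(u, o) = (209 + u)/(-25 + o)
(-19117 + 20411)*((22758 + 13427) + a(153, 47)) = (-19117 + 20411)*((22758 + 13427) + (209 + 153)/(-25 + 47)) = 1294*(36185 + 362/22) = 1294*(36185 + (1/22)*362) = 1294*(36185 + 181/11) = 1294*(398216/11) = 515291504/11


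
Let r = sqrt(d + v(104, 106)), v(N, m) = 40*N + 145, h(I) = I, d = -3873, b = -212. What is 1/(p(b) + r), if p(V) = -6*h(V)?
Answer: 53/67398 - sqrt(3)/134796 ≈ 0.00077352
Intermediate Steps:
v(N, m) = 145 + 40*N
r = 12*sqrt(3) (r = sqrt(-3873 + (145 + 40*104)) = sqrt(-3873 + (145 + 4160)) = sqrt(-3873 + 4305) = sqrt(432) = 12*sqrt(3) ≈ 20.785)
p(V) = -6*V
1/(p(b) + r) = 1/(-6*(-212) + 12*sqrt(3)) = 1/(1272 + 12*sqrt(3))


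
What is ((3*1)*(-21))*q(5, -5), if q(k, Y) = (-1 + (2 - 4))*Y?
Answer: -945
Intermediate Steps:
q(k, Y) = -3*Y (q(k, Y) = (-1 - 2)*Y = -3*Y)
((3*1)*(-21))*q(5, -5) = ((3*1)*(-21))*(-3*(-5)) = (3*(-21))*15 = -63*15 = -945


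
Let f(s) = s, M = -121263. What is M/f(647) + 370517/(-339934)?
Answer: -5923020163/31419614 ≈ -188.51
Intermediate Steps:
M/f(647) + 370517/(-339934) = -121263/647 + 370517/(-339934) = -121263*1/647 + 370517*(-1/339934) = -121263/647 - 52931/48562 = -5923020163/31419614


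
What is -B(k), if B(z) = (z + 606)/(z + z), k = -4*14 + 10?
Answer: 140/23 ≈ 6.0870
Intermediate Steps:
k = -46 (k = -56 + 10 = -46)
B(z) = (606 + z)/(2*z) (B(z) = (606 + z)/((2*z)) = (606 + z)*(1/(2*z)) = (606 + z)/(2*z))
-B(k) = -(606 - 46)/(2*(-46)) = -(-1)*560/(2*46) = -1*(-140/23) = 140/23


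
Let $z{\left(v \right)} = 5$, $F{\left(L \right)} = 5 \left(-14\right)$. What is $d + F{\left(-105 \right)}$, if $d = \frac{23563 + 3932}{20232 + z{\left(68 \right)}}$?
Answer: $- \frac{1389095}{20237} \approx -68.641$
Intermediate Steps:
$F{\left(L \right)} = -70$
$d = \frac{27495}{20237}$ ($d = \frac{23563 + 3932}{20232 + 5} = \frac{27495}{20237} \approx 1.3587$)
$d + F{\left(-105 \right)} = \frac{27495}{20237} - 70 = - \frac{1389095}{20237}$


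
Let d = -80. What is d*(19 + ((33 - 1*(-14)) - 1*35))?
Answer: -2480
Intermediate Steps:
d*(19 + ((33 - 1*(-14)) - 1*35)) = -80*(19 + ((33 - 1*(-14)) - 1*35)) = -80*(19 + ((33 + 14) - 35)) = -80*(19 + (47 - 35)) = -80*(19 + 12) = -80*31 = -2480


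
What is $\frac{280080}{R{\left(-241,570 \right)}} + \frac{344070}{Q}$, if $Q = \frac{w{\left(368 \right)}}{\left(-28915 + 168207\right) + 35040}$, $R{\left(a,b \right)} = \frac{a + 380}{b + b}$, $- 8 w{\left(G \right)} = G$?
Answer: $- \frac{4161433883580}{3197} \approx -1.3017 \cdot 10^{9}$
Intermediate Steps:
$w{\left(G \right)} = - \frac{G}{8}$
$R{\left(a,b \right)} = \frac{380 + a}{2 b}$
$Q = - \frac{23}{87166}$ ($Q = \frac{\left(- \frac{1}{8}\right) 368}{\left(-28915 + 168207\right) + 35040} = - \frac{46}{139292 + 35040} = - \frac{46}{174332} = \left(-46\right) \frac{1}{174332} = - \frac{23}{87166} \approx -0.00026386$)
$\frac{280080}{R{\left(-241,570 \right)}} + \frac{344070}{Q} = \frac{280080}{\frac{1}{2} \cdot \frac{1}{570} \left(380 - 241\right)} + \frac{344070}{- \frac{23}{87166}} = \frac{280080}{\frac{1}{2} \cdot \frac{1}{570} \cdot 139} + 344070 \left(- \frac{87166}{23}\right) = \frac{280080}{\frac{139}{1140}} - \frac{29991205620}{23} = 280080 \cdot \frac{1140}{139} - \frac{29991205620}{23} = \frac{319291200}{139} - \frac{29991205620}{23} = - \frac{4161433883580}{3197}$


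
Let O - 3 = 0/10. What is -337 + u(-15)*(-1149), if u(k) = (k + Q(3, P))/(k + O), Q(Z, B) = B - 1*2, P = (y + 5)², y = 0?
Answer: 429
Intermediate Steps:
P = 25 (P = (0 + 5)² = 5² = 25)
O = 3 (O = 3 + 0/10 = 3 + 0*(⅒) = 3 + 0 = 3)
Q(Z, B) = -2 + B (Q(Z, B) = B - 2 = -2 + B)
u(k) = (23 + k)/(3 + k) (u(k) = (k + (-2 + 25))/(k + 3) = (k + 23)/(3 + k) = (23 + k)/(3 + k))
-337 + u(-15)*(-1149) = -337 + ((23 - 15)/(3 - 15))*(-1149) = -337 + (8/(-12))*(-1149) = -337 - 1/12*8*(-1149) = -337 - ⅔*(-1149) = -337 + 766 = 429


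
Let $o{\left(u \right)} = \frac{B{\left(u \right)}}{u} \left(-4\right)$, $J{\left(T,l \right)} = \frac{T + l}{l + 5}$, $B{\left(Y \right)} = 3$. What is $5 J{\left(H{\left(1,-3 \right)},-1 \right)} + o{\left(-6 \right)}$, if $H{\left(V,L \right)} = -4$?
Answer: $- \frac{17}{4} \approx -4.25$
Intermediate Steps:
$J{\left(T,l \right)} = \frac{T + l}{5 + l}$
$o{\left(u \right)} = - \frac{12}{u}$ ($o{\left(u \right)} = \frac{3}{u} \left(-4\right) = - \frac{12}{u}$)
$5 J{\left(H{\left(1,-3 \right)},-1 \right)} + o{\left(-6 \right)} = 5 \frac{-4 - 1}{5 - 1} - \frac{12}{-6} = 5 \cdot \frac{1}{4} \left(-5\right) - -2 = 5 \cdot \frac{1}{4} \left(-5\right) + 2 = 5 \left(- \frac{5}{4}\right) + 2 = - \frac{25}{4} + 2 = - \frac{17}{4}$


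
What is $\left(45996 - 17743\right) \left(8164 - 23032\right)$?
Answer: $-420065604$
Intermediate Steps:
$\left(45996 - 17743\right) \left(8164 - 23032\right) = 28253 \left(-14868\right) = -420065604$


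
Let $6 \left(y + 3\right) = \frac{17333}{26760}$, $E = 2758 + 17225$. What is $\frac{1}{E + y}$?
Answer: $\frac{160560}{3208006133} \approx 5.005 \cdot 10^{-5}$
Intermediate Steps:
$E = 19983$
$y = - \frac{464347}{160560}$ ($y = -3 + \frac{17333 \cdot \frac{1}{26760}}{6} = -3 + \frac{1}{6} \cdot \frac{17333}{26760} = -3 + \frac{17333}{160560} = - \frac{464347}{160560} \approx -2.892$)
$\frac{1}{E + y} = \frac{1}{19983 - \frac{464347}{160560}} = \frac{1}{\frac{3208006133}{160560}} = \frac{160560}{3208006133}$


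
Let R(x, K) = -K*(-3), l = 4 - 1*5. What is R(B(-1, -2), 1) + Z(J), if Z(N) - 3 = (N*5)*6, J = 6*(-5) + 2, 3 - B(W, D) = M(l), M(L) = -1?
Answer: -834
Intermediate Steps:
l = -1 (l = 4 - 5 = -1)
B(W, D) = 4 (B(W, D) = 3 - 1*(-1) = 3 + 1 = 4)
R(x, K) = 3*K
J = -28 (J = -30 + 2 = -28)
Z(N) = 3 + 30*N (Z(N) = 3 + (N*5)*6 = 3 + (5*N)*6 = 3 + 30*N)
R(B(-1, -2), 1) + Z(J) = 3*1 + (3 + 30*(-28)) = 3 + (3 - 840) = 3 - 837 = -834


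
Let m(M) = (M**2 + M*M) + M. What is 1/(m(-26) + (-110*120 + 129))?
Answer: -1/11745 ≈ -8.5143e-5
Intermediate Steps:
m(M) = M + 2*M**2 (m(M) = (M**2 + M**2) + M = 2*M**2 + M = M + 2*M**2)
1/(m(-26) + (-110*120 + 129)) = 1/(-26*(1 + 2*(-26)) + (-110*120 + 129)) = 1/(-26*(1 - 52) + (-13200 + 129)) = 1/(-26*(-51) - 13071) = 1/(1326 - 13071) = 1/(-11745) = -1/11745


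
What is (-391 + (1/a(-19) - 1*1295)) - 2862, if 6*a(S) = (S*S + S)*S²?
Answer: -93584195/20577 ≈ -4548.0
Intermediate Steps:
a(S) = S²*(S + S²)/6 (a(S) = ((S*S + S)*S²)/6 = ((S² + S)*S²)/6 = ((S + S²)*S²)/6 = (S²*(S + S²))/6 = S²*(S + S²)/6)
(-391 + (1/a(-19) - 1*1295)) - 2862 = (-391 + (1/((⅙)*(-19)³*(1 - 19)) - 1*1295)) - 2862 = (-391 + (1/((⅙)*(-6859)*(-18)) - 1295)) - 2862 = (-391 + (1/20577 - 1295)) - 2862 = (-391 - 26647214/20577) - 2862 = -34692821/20577 - 2862 = -93584195/20577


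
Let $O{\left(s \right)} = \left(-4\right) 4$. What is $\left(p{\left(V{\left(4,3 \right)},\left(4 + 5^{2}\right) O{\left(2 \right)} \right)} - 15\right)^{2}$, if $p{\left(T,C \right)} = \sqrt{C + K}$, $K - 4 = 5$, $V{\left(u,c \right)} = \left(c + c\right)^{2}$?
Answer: $\left(15 - i \sqrt{455}\right)^{2} \approx -230.0 - 639.92 i$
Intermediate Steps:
$V{\left(u,c \right)} = 4 c^{2}$ ($V{\left(u,c \right)} = \left(2 c\right)^{2} = 4 c^{2}$)
$K = 9$ ($K = 4 + 5 = 9$)
$O{\left(s \right)} = -16$
$p{\left(T,C \right)} = \sqrt{9 + C}$ ($p{\left(T,C \right)} = \sqrt{C + 9} = \sqrt{9 + C}$)
$\left(p{\left(V{\left(4,3 \right)},\left(4 + 5^{2}\right) O{\left(2 \right)} \right)} - 15\right)^{2} = \left(\sqrt{9 + \left(4 + 5^{2}\right) \left(-16\right)} - 15\right)^{2} = \left(\sqrt{9 + \left(4 + 25\right) \left(-16\right)} - 15\right)^{2} = \left(\sqrt{9 + 29 \left(-16\right)} - 15\right)^{2} = \left(\sqrt{9 - 464} - 15\right)^{2} = \left(\sqrt{-455} - 15\right)^{2} = \left(i \sqrt{455} - 15\right)^{2} = \left(-15 + i \sqrt{455}\right)^{2}$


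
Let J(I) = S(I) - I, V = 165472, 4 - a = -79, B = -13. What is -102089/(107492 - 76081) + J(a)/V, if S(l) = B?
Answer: -527996452/162426281 ≈ -3.2507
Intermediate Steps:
S(l) = -13
a = 83 (a = 4 - 1*(-79) = 4 + 79 = 83)
J(I) = -13 - I
-102089/(107492 - 76081) + J(a)/V = -102089/(107492 - 76081) + (-13 - 1*83)/165472 = -102089/31411 + (-13 - 83)*(1/165472) = -102089*1/31411 - 96*1/165472 = -102089/31411 - 3/5171 = -527996452/162426281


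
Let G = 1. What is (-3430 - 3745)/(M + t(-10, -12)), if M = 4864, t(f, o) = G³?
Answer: -205/139 ≈ -1.4748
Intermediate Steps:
t(f, o) = 1 (t(f, o) = 1³ = 1)
(-3430 - 3745)/(M + t(-10, -12)) = (-3430 - 3745)/(4864 + 1) = -7175/4865 = -7175*1/4865 = -205/139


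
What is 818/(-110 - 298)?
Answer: -409/204 ≈ -2.0049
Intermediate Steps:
818/(-110 - 298) = 818/(-408) = -1/408*818 = -409/204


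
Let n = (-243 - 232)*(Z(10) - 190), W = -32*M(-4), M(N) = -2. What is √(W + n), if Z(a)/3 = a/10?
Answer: √88889 ≈ 298.14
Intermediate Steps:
Z(a) = 3*a/10 (Z(a) = 3*(a/10) = 3*a/10)
W = 64 (W = -32*(-2) = 64)
n = 88825 (n = (-243 - 232)*((3/10)*10 - 190) = -475*(3 - 190) = -475*(-187) = 88825)
√(W + n) = √(64 + 88825) = √88889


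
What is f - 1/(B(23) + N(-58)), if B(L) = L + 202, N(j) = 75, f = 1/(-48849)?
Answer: -5461/1628300 ≈ -0.0033538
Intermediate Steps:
f = -1/48849 ≈ -2.0471e-5
B(L) = 202 + L
f - 1/(B(23) + N(-58)) = -1/48849 - 1/((202 + 23) + 75) = -1/48849 - 1/(225 + 75) = -1/48849 - 1/300 = -5461/1628300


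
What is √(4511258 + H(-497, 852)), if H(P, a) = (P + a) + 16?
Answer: √4511629 ≈ 2124.1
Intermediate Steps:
H(P, a) = 16 + P + a
√(4511258 + H(-497, 852)) = √(4511258 + (16 - 497 + 852)) = √(4511258 + 371) = √4511629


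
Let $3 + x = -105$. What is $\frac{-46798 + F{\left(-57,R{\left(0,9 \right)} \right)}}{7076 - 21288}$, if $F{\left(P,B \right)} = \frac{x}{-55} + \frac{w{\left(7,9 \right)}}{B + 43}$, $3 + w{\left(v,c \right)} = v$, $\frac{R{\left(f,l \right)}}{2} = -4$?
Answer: $\frac{105979}{32186} \approx 3.2927$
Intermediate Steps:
$R{\left(f,l \right)} = -8$ ($R{\left(f,l \right)} = 2 \left(-4\right) = -8$)
$w{\left(v,c \right)} = -3 + v$
$x = -108$ ($x = -3 - 105 = -108$)
$F{\left(P,B \right)} = \frac{108}{55} + \frac{4}{43 + B}$ ($F{\left(P,B \right)} = - \frac{108}{-55} + \frac{-3 + 7}{B + 43} = \left(-108\right) \left(- \frac{1}{55}\right) + \frac{4}{43 + B} = \frac{108}{55} + \frac{4}{43 + B}$)
$\frac{-46798 + F{\left(-57,R{\left(0,9 \right)} \right)}}{7076 - 21288} = \frac{-46798 + \frac{4 \left(1216 + 27 \left(-8\right)\right)}{55 \left(43 - 8\right)}}{7076 - 21288} = \frac{-46798 + \frac{4 \left(1216 - 216\right)}{55 \cdot 35}}{-14212} = \left(-46798 + \frac{4}{55} \cdot \frac{1}{35} \cdot 1000\right) \left(- \frac{1}{14212}\right) = \left(-46798 + \frac{160}{77}\right) \left(- \frac{1}{14212}\right) = \left(- \frac{3603286}{77}\right) \left(- \frac{1}{14212}\right) = \frac{105979}{32186}$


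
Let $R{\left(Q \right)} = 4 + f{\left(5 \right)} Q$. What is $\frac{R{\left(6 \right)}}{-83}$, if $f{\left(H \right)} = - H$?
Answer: $\frac{26}{83} \approx 0.31325$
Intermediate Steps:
$R{\left(Q \right)} = 4 - 5 Q$ ($R{\left(Q \right)} = 4 + \left(-1\right) 5 Q = 4 - 5 Q$)
$\frac{R{\left(6 \right)}}{-83} = \frac{4 - 30}{-83} = \left(4 - 30\right) \left(- \frac{1}{83}\right) = \left(-26\right) \left(- \frac{1}{83}\right) = \frac{26}{83}$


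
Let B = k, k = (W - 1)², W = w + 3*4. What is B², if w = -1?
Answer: 10000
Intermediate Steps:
W = 11 (W = -1 + 3*4 = -1 + 12 = 11)
k = 100 (k = (11 - 1)² = 10² = 100)
B = 100
B² = 100² = 10000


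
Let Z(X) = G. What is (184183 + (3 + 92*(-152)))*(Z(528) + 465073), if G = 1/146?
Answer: 5778413981559/73 ≈ 7.9156e+10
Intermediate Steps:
G = 1/146 ≈ 0.0068493
Z(X) = 1/146
(184183 + (3 + 92*(-152)))*(Z(528) + 465073) = (184183 + (3 + 92*(-152)))*(1/146 + 465073) = (184183 + (3 - 13984))*(67900659/146) = (184183 - 13981)*(67900659/146) = 170202*(67900659/146) = 5778413981559/73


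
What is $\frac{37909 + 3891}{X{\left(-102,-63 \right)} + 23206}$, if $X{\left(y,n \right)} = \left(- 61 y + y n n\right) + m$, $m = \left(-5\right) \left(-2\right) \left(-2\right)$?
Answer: $- \frac{380}{3413} \approx -0.11134$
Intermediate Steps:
$m = -20$ ($m = 10 \left(-2\right) = -20$)
$X{\left(y,n \right)} = -20 - 61 y + y n^{2}$ ($X{\left(y,n \right)} = \left(- 61 y + y n n\right) - 20 = \left(- 61 y + n y n\right) - 20 = \left(- 61 y + y n^{2}\right) - 20 = -20 - 61 y + y n^{2}$)
$\frac{37909 + 3891}{X{\left(-102,-63 \right)} + 23206} = \frac{37909 + 3891}{\left(-20 - -6222 - 102 \left(-63\right)^{2}\right) + 23206} = \frac{41800}{\left(-20 + 6222 - 404838\right) + 23206} = \frac{41800}{-398636 + 23206} = \frac{41800}{-375430} = 41800 \left(- \frac{1}{375430}\right) = - \frac{380}{3413}$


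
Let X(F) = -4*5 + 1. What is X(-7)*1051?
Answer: -19969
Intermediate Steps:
X(F) = -19 (X(F) = -20 + 1 = -19)
X(-7)*1051 = -19*1051 = -19969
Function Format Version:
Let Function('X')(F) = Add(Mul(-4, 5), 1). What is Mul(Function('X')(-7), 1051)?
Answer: -19969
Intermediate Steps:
Function('X')(F) = -19 (Function('X')(F) = Add(-20, 1) = -19)
Mul(Function('X')(-7), 1051) = Mul(-19, 1051) = -19969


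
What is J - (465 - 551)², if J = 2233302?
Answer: 2225906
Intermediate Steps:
J - (465 - 551)² = 2233302 - (465 - 551)² = 2233302 - 1*(-86)² = 2233302 - 1*7396 = 2233302 - 7396 = 2225906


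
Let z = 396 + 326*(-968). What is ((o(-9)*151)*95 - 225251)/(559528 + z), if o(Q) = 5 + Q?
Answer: -282631/244356 ≈ -1.1566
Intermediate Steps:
z = -315172 (z = 396 - 315568 = -315172)
((o(-9)*151)*95 - 225251)/(559528 + z) = (((5 - 9)*151)*95 - 225251)/(559528 - 315172) = (-4*151*95 - 225251)/244356 = (-604*95 - 225251)*(1/244356) = (-57380 - 225251)*(1/244356) = -282631*1/244356 = -282631/244356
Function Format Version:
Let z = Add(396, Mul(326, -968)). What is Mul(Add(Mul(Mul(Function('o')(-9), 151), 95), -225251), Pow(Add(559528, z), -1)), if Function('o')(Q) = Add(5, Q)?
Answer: Rational(-282631, 244356) ≈ -1.1566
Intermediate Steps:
z = -315172 (z = Add(396, -315568) = -315172)
Mul(Add(Mul(Mul(Function('o')(-9), 151), 95), -225251), Pow(Add(559528, z), -1)) = Mul(Add(Mul(Mul(Add(5, -9), 151), 95), -225251), Pow(Add(559528, -315172), -1)) = Mul(Add(Mul(Mul(-4, 151), 95), -225251), Pow(244356, -1)) = Mul(Add(Mul(-604, 95), -225251), Rational(1, 244356)) = Mul(Add(-57380, -225251), Rational(1, 244356)) = Mul(-282631, Rational(1, 244356)) = Rational(-282631, 244356)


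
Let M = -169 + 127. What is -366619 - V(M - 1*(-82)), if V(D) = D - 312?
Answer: -366347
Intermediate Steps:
M = -42
V(D) = -312 + D
-366619 - V(M - 1*(-82)) = -366619 - (-312 + (-42 - 1*(-82))) = -366619 - (-312 + (-42 + 82)) = -366619 - (-312 + 40) = -366619 - 1*(-272) = -366619 + 272 = -366347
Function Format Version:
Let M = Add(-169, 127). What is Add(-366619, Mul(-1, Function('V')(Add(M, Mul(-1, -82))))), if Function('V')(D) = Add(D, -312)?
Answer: -366347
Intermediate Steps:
M = -42
Function('V')(D) = Add(-312, D)
Add(-366619, Mul(-1, Function('V')(Add(M, Mul(-1, -82))))) = Add(-366619, Mul(-1, Add(-312, Add(-42, Mul(-1, -82))))) = Add(-366619, Mul(-1, Add(-312, Add(-42, 82)))) = Add(-366619, Mul(-1, Add(-312, 40))) = Add(-366619, Mul(-1, -272)) = Add(-366619, 272) = -366347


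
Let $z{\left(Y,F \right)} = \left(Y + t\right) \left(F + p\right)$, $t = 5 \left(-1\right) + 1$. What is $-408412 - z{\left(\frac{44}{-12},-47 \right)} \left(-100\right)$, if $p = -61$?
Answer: $-325612$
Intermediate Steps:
$t = -4$ ($t = -5 + 1 = -4$)
$z{\left(Y,F \right)} = \left(-61 + F\right) \left(-4 + Y\right)$ ($z{\left(Y,F \right)} = \left(Y - 4\right) \left(F - 61\right) = \left(-4 + Y\right) \left(-61 + F\right) = \left(-61 + F\right) \left(-4 + Y\right)$)
$-408412 - z{\left(\frac{44}{-12},-47 \right)} \left(-100\right) = -408412 - \left(244 - 61 \frac{44}{-12} - -188 - 47 \frac{44}{-12}\right) \left(-100\right) = -408412 - \left(244 - 61 \cdot 44 \left(- \frac{1}{12}\right) + 188 - 47 \cdot 44 \left(- \frac{1}{12}\right)\right) \left(-100\right) = -408412 - \left(244 - - \frac{671}{3} + 188 - - \frac{517}{3}\right) \left(-100\right) = -408412 - \left(244 + \frac{671}{3} + 188 + \frac{517}{3}\right) \left(-100\right) = -408412 - 828 \left(-100\right) = -408412 - -82800 = -408412 + 82800 = -325612$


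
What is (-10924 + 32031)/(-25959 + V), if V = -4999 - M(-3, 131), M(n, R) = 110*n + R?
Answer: -21107/30759 ≈ -0.68621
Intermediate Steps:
M(n, R) = R + 110*n
V = -4800 (V = -4999 - (131 + 110*(-3)) = -4999 - (131 - 330) = -4999 - 1*(-199) = -4999 + 199 = -4800)
(-10924 + 32031)/(-25959 + V) = (-10924 + 32031)/(-25959 - 4800) = 21107/(-30759) = 21107*(-1/30759) = -21107/30759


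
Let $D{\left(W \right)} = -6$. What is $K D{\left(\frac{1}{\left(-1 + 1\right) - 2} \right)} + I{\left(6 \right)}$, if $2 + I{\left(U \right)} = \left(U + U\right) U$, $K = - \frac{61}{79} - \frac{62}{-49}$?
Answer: $\frac{259516}{3871} \approx 67.041$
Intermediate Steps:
$K = \frac{1909}{3871}$ ($K = \left(-61\right) \frac{1}{79} - - \frac{62}{49} = - \frac{61}{79} + \frac{62}{49} = \frac{1909}{3871} \approx 0.49315$)
$I{\left(U \right)} = -2 + 2 U^{2}$ ($I{\left(U \right)} = -2 + \left(U + U\right) U = -2 + 2 U U = -2 + 2 U^{2}$)
$K D{\left(\frac{1}{\left(-1 + 1\right) - 2} \right)} + I{\left(6 \right)} = \frac{1909}{3871} \left(-6\right) - \left(2 - 2 \cdot 6^{2}\right) = - \frac{11454}{3871} + \left(-2 + 2 \cdot 36\right) = - \frac{11454}{3871} + \left(-2 + 72\right) = - \frac{11454}{3871} + 70 = \frac{259516}{3871}$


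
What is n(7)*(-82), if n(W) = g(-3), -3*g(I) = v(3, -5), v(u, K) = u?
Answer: 82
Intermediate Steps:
g(I) = -1 (g(I) = -⅓*3 = -1)
n(W) = -1
n(7)*(-82) = -1*(-82) = 82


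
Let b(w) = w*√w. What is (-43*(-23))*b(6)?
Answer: 5934*√6 ≈ 14535.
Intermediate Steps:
b(w) = w^(3/2)
(-43*(-23))*b(6) = (-43*(-23))*6^(3/2) = 989*(6*√6) = 5934*√6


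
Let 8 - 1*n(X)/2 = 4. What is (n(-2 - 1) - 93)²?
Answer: 7225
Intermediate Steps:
n(X) = 8 (n(X) = 16 - 2*4 = 16 - 8 = 8)
(n(-2 - 1) - 93)² = (8 - 93)² = (-85)² = 7225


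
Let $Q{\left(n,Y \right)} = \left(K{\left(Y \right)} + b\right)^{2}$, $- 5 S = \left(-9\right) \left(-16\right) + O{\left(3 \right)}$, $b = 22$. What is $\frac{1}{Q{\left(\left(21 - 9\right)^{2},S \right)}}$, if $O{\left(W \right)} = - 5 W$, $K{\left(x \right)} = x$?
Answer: $\frac{25}{361} \approx 0.069252$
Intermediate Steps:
$S = - \frac{129}{5}$ ($S = - \frac{\left(-9\right) \left(-16\right) - 15}{5} = - \frac{144 - 15}{5} = \left(- \frac{1}{5}\right) 129 = - \frac{129}{5} \approx -25.8$)
$Q{\left(n,Y \right)} = \left(22 + Y\right)^{2}$ ($Q{\left(n,Y \right)} = \left(Y + 22\right)^{2} = \left(22 + Y\right)^{2}$)
$\frac{1}{Q{\left(\left(21 - 9\right)^{2},S \right)}} = \frac{1}{\left(22 - \frac{129}{5}\right)^{2}} = \frac{1}{\left(- \frac{19}{5}\right)^{2}} = \frac{1}{\frac{361}{25}} = \frac{25}{361}$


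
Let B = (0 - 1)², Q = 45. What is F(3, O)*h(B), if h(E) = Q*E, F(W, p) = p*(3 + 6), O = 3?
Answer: 1215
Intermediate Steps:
B = 1 (B = (-1)² = 1)
F(W, p) = 9*p (F(W, p) = p*9 = 9*p)
h(E) = 45*E
F(3, O)*h(B) = (9*3)*(45*1) = 27*45 = 1215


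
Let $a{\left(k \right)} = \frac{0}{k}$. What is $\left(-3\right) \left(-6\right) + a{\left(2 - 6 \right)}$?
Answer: $18$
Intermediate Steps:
$a{\left(k \right)} = 0$
$\left(-3\right) \left(-6\right) + a{\left(2 - 6 \right)} = \left(-3\right) \left(-6\right) + 0 = 18 + 0 = 18$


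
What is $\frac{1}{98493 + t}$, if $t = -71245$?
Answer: $\frac{1}{27248} \approx 3.67 \cdot 10^{-5}$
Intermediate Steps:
$\frac{1}{98493 + t} = \frac{1}{98493 - 71245} = \frac{1}{27248}$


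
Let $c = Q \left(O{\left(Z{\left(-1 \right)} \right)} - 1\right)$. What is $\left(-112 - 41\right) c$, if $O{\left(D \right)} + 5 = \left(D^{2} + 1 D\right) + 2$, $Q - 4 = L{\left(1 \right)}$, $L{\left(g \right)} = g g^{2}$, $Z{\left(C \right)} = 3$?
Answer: $-6120$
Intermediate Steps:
$L{\left(g \right)} = g^{3}$
$Q = 5$ ($Q = 4 + 1^{3} = 4 + 1 = 5$)
$O{\left(D \right)} = -3 + D + D^{2}$ ($O{\left(D \right)} = -5 + \left(\left(D^{2} + 1 D\right) + 2\right) = -5 + \left(\left(D^{2} + D\right) + 2\right) = -5 + \left(\left(D + D^{2}\right) + 2\right) = -5 + \left(2 + D + D^{2}\right) = -3 + D + D^{2}$)
$c = 40$ ($c = 5 \left(\left(-3 + 3 + 3^{2}\right) - 1\right) = 5 \left(\left(-3 + 3 + 9\right) - 1\right) = 5 \left(9 - 1\right) = 5 \cdot 8 = 40$)
$\left(-112 - 41\right) c = \left(-112 - 41\right) 40 = \left(-153\right) 40 = -6120$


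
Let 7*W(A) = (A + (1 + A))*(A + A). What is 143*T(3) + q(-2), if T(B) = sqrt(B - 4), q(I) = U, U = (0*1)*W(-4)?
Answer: 143*I ≈ 143.0*I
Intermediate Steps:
W(A) = 2*A*(1 + 2*A)/7 (W(A) = ((A + (1 + A))*(A + A))/7 = ((1 + 2*A)*(2*A))/7 = (2*A*(1 + 2*A))/7 = 2*A*(1 + 2*A)/7)
U = 0 (U = (0*1)*((2/7)*(-4)*(1 + 2*(-4))) = 0*((2/7)*(-4)*(1 - 8)) = 0*((2/7)*(-4)*(-7)) = 0*8 = 0)
q(I) = 0
T(B) = sqrt(-4 + B)
143*T(3) + q(-2) = 143*sqrt(-4 + 3) + 0 = 143*sqrt(-1) + 0 = 143*I + 0 = 143*I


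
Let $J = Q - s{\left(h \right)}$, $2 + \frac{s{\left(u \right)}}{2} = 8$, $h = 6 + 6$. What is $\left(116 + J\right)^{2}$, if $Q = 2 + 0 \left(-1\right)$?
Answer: $11236$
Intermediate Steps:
$h = 12$
$Q = 2$ ($Q = 2 + 0 = 2$)
$s{\left(u \right)} = 12$ ($s{\left(u \right)} = -4 + 2 \cdot 8 = -4 + 16 = 12$)
$J = -10$ ($J = 2 - 12 = -10$)
$\left(116 + J\right)^{2} = \left(116 - 10\right)^{2} = 106^{2} = 11236$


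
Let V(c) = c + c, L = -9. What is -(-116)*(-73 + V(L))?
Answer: -10556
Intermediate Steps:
V(c) = 2*c
-(-116)*(-73 + V(L)) = -(-116)*(-73 + 2*(-9)) = -(-116)*(-73 - 18) = -(-116)*(-91) = -1*10556 = -10556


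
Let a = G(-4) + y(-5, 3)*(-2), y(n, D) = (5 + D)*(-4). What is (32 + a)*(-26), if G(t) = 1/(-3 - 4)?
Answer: -17446/7 ≈ -2492.3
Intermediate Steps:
G(t) = -⅐ (G(t) = 1/(-7) = -⅐)
y(n, D) = -20 - 4*D
a = 447/7 (a = -⅐ + (-20 - 4*3)*(-2) = -⅐ + (-20 - 12)*(-2) = -⅐ - 32*(-2) = -⅐ + 64 = 447/7 ≈ 63.857)
(32 + a)*(-26) = (32 + 447/7)*(-26) = (671/7)*(-26) = -17446/7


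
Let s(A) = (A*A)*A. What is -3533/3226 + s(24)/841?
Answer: 41624971/2713066 ≈ 15.342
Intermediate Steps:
s(A) = A³ (s(A) = A²*A = A³)
-3533/3226 + s(24)/841 = -3533/3226 + 24³/841 = -3533*1/3226 + 13824*(1/841) = -3533/3226 + 13824/841 = 41624971/2713066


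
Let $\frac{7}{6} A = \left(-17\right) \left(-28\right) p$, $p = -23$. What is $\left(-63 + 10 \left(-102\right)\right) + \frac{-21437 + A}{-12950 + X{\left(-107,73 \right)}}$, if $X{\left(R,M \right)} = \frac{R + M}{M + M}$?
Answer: $- \frac{1021582528}{945367} \approx -1080.6$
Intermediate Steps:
$X{\left(R,M \right)} = \frac{M + R}{2 M}$
$A = -9384$ ($A = \frac{6 \left(-17\right) \left(-28\right) \left(-23\right)}{7} = \frac{6 \cdot 476 \left(-23\right)}{7} = \frac{6}{7} \left(-10948\right) = -9384$)
$\left(-63 + 10 \left(-102\right)\right) + \frac{-21437 + A}{-12950 + X{\left(-107,73 \right)}} = \left(-63 + 10 \left(-102\right)\right) + \frac{-21437 - 9384}{-12950 + \frac{73 - 107}{2 \cdot 73}} = \left(-63 - 1020\right) - \frac{30821}{-12950 + \frac{1}{2} \cdot \frac{1}{73} \left(-34\right)} = -1083 - \frac{30821}{-12950 - \frac{17}{73}} = -1083 - \frac{30821}{- \frac{945367}{73}} = -1083 - - \frac{2249933}{945367} = -1083 + \frac{2249933}{945367} = - \frac{1021582528}{945367}$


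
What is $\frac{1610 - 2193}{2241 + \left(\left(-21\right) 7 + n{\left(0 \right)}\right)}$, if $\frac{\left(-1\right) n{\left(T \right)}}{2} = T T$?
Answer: $- \frac{583}{2094} \approx -0.27841$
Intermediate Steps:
$n{\left(T \right)} = - 2 T^{2}$ ($n{\left(T \right)} = - 2 T T = - 2 T^{2}$)
$\frac{1610 - 2193}{2241 + \left(\left(-21\right) 7 + n{\left(0 \right)}\right)} = \frac{1610 - 2193}{2241 - \left(147 + 2 \cdot 0^{2}\right)} = - \frac{583}{2241 - 147} = - \frac{583}{2094}$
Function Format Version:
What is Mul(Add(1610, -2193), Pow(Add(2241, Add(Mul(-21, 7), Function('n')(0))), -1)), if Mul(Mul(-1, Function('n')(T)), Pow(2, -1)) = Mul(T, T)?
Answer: Rational(-583, 2094) ≈ -0.27841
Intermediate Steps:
Function('n')(T) = Mul(-2, Pow(T, 2)) (Function('n')(T) = Mul(-2, Mul(T, T)) = Mul(-2, Pow(T, 2)))
Mul(Add(1610, -2193), Pow(Add(2241, Add(Mul(-21, 7), Function('n')(0))), -1)) = Mul(Add(1610, -2193), Pow(Add(2241, Add(Mul(-21, 7), Mul(-2, Pow(0, 2)))), -1)) = Mul(-583, Pow(Add(2241, Add(-147, Mul(-2, 0))), -1)) = Mul(-583, Pow(Add(2241, Add(-147, 0)), -1)) = Mul(-583, Pow(Add(2241, -147), -1)) = Mul(-583, Pow(2094, -1)) = Mul(-583, Rational(1, 2094)) = Rational(-583, 2094)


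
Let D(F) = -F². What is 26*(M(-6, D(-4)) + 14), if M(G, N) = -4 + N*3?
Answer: -988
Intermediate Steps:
M(G, N) = -4 + 3*N
26*(M(-6, D(-4)) + 14) = 26*((-4 + 3*(-1*(-4)²)) + 14) = 26*((-4 + 3*(-1*16)) + 14) = 26*((-4 + 3*(-16)) + 14) = 26*((-4 - 48) + 14) = 26*(-52 + 14) = 26*(-38) = -988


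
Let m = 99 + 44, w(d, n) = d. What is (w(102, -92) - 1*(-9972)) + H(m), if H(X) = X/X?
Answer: 10075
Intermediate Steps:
m = 143
H(X) = 1
(w(102, -92) - 1*(-9972)) + H(m) = (102 - 1*(-9972)) + 1 = (102 + 9972) + 1 = 10074 + 1 = 10075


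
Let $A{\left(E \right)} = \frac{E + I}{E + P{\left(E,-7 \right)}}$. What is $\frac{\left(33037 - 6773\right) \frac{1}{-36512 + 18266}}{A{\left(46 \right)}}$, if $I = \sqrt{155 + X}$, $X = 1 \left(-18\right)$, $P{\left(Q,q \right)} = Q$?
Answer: $- \frac{55574624}{18054417} + \frac{1208144 \sqrt{137}}{18054417} \approx -2.2949$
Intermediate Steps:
$X = -18$
$I = \sqrt{137}$ ($I = \sqrt{155 - 18} = \sqrt{137} \approx 11.705$)
$A{\left(E \right)} = \frac{E + \sqrt{137}}{2 E}$ ($A{\left(E \right)} = \frac{E + \sqrt{137}}{E + E} = \frac{E + \sqrt{137}}{2 E}$)
$\frac{\left(33037 - 6773\right) \frac{1}{-36512 + 18266}}{A{\left(46 \right)}} = \frac{\left(33037 - 6773\right) \frac{1}{-36512 + 18266}}{\frac{1}{2} \cdot \frac{1}{46} \left(46 + \sqrt{137}\right)} = \frac{26264 \frac{1}{-18246}}{\frac{1}{2} \cdot \frac{1}{46} \left(46 + \sqrt{137}\right)} = \frac{26264 \left(- \frac{1}{18246}\right)}{\frac{1}{2} + \frac{\sqrt{137}}{92}} = - \frac{13132}{9123 \left(\frac{1}{2} + \frac{\sqrt{137}}{92}\right)}$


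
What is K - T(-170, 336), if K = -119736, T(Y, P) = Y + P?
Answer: -119902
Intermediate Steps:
T(Y, P) = P + Y
K - T(-170, 336) = -119736 - (336 - 170) = -119736 - 1*166 = -119736 - 166 = -119902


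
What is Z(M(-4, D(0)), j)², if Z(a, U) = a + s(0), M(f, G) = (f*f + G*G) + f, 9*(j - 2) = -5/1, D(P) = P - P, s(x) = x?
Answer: 144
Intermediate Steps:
D(P) = 0
j = 13/9 (j = 2 + (-5/1)/9 = 2 + (-5*1)/9 = 2 + (⅑)*(-5) = 2 - 5/9 = 13/9 ≈ 1.4444)
M(f, G) = f + G² + f² (M(f, G) = (f² + G²) + f = (G² + f²) + f = f + G² + f²)
Z(a, U) = a (Z(a, U) = a + 0 = a)
Z(M(-4, D(0)), j)² = (-4 + 0² + (-4)²)² = (-4 + 0 + 16)² = 12² = 144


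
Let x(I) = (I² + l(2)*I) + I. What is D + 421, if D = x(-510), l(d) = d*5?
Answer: 254911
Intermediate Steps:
l(d) = 5*d
x(I) = I² + 11*I (x(I) = (I² + (5*2)*I) + I = (I² + 10*I) + I = I² + 11*I)
D = 254490 (D = -510*(11 - 510) = -510*(-499) = 254490)
D + 421 = 254490 + 421 = 254911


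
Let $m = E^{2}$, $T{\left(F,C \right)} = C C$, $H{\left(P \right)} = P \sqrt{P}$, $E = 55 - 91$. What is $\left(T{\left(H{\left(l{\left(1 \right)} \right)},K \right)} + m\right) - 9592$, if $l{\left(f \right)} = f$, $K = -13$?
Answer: $-8127$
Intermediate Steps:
$E = -36$
$H{\left(P \right)} = P^{\frac{3}{2}}$
$T{\left(F,C \right)} = C^{2}$
$m = 1296$ ($m = \left(-36\right)^{2} = 1296$)
$\left(T{\left(H{\left(l{\left(1 \right)} \right)},K \right)} + m\right) - 9592 = \left(\left(-13\right)^{2} + 1296\right) - 9592 = \left(169 + 1296\right) - 9592 = 1465 - 9592 = -8127$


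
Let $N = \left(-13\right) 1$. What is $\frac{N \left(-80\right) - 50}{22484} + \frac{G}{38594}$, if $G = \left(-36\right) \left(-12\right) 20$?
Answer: $\frac{5283405}{19721534} \approx 0.2679$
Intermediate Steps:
$N = -13$
$G = 8640$ ($G = 432 \cdot 20 = 8640$)
$\frac{N \left(-80\right) - 50}{22484} + \frac{G}{38594} = \frac{\left(-13\right) \left(-80\right) - 50}{22484} + \frac{8640}{38594} = \left(1040 - 50\right) \frac{1}{22484} + 8640 \cdot \frac{1}{38594} = 990 \cdot \frac{1}{22484} + \frac{4320}{19297} = \frac{45}{1022} + \frac{4320}{19297} = \frac{5283405}{19721534}$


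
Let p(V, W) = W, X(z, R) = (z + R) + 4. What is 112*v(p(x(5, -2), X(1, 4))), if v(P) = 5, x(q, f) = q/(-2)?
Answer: 560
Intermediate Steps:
X(z, R) = 4 + R + z (X(z, R) = (R + z) + 4 = 4 + R + z)
x(q, f) = -q/2 (x(q, f) = q*(-½) = -q/2)
112*v(p(x(5, -2), X(1, 4))) = 112*5 = 560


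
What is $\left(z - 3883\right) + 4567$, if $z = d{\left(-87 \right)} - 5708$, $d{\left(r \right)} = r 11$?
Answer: $-5981$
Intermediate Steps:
$d{\left(r \right)} = 11 r$
$z = -6665$ ($z = 11 \left(-87\right) - 5708 = -957 - 5708 = -6665$)
$\left(z - 3883\right) + 4567 = \left(-6665 - 3883\right) + 4567 = -10548 + 4567 = -5981$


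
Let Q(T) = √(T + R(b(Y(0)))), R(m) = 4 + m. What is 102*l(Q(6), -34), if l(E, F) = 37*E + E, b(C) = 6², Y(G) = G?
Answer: 3876*√46 ≈ 26288.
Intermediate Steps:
b(C) = 36
Q(T) = √(40 + T) (Q(T) = √(T + (4 + 36)) = √(T + 40) = √(40 + T))
l(E, F) = 38*E
102*l(Q(6), -34) = 102*(38*√(40 + 6)) = 102*(38*√46) = 3876*√46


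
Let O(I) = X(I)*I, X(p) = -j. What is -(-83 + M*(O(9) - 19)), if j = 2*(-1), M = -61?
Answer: 22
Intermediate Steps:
j = -2
X(p) = 2 (X(p) = -1*(-2) = 2)
O(I) = 2*I
-(-83 + M*(O(9) - 19)) = -(-83 - 61*(2*9 - 19)) = -(-83 - 61*(18 - 19)) = -(-83 - 61*(-1)) = -(-83 + 61) = -1*(-22) = 22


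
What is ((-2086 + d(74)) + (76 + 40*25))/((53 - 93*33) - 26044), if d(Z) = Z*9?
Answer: 86/7265 ≈ 0.011838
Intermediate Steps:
d(Z) = 9*Z
((-2086 + d(74)) + (76 + 40*25))/((53 - 93*33) - 26044) = ((-2086 + 9*74) + (76 + 40*25))/((53 - 93*33) - 26044) = ((-2086 + 666) + (76 + 1000))/((53 - 3069) - 26044) = (-1420 + 1076)/(-3016 - 26044) = -344/(-29060) = -344*(-1/29060) = 86/7265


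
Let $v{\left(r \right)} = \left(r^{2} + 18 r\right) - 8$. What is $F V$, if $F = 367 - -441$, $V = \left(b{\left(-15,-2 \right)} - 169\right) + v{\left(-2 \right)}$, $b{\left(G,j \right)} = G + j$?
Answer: $-182608$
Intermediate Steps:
$v{\left(r \right)} = -8 + r^{2} + 18 r$
$V = -226$ ($V = \left(\left(-15 - 2\right) - 169\right) + \left(-8 + \left(-2\right)^{2} + 18 \left(-2\right)\right) = \left(-17 - 169\right) - 40 = -186 - 40 = -226$)
$F = 808$ ($F = 367 + 441 = 808$)
$F V = 808 \left(-226\right) = -182608$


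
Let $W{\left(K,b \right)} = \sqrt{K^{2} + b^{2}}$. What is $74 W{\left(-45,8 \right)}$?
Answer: $74 \sqrt{2089} \approx 3382.2$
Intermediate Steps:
$74 W{\left(-45,8 \right)} = 74 \sqrt{\left(-45\right)^{2} + 8^{2}} = 74 \sqrt{2025 + 64} = 74 \sqrt{2089}$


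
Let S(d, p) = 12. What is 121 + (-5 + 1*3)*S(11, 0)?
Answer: 97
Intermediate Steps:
121 + (-5 + 1*3)*S(11, 0) = 121 + (-5 + 1*3)*12 = 121 + (-5 + 3)*12 = 121 - 2*12 = 121 - 24 = 97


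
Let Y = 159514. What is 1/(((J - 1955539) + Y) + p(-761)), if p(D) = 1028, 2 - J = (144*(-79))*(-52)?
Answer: -1/2386547 ≈ -4.1902e-7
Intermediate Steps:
J = -591550 (J = 2 - 144*(-79)*(-52) = 2 - (-11376)*(-52) = 2 - 1*591552 = 2 - 591552 = -591550)
1/(((J - 1955539) + Y) + p(-761)) = 1/(((-591550 - 1955539) + 159514) + 1028) = 1/((-2547089 + 159514) + 1028) = 1/(-2387575 + 1028) = 1/(-2386547) = -1/2386547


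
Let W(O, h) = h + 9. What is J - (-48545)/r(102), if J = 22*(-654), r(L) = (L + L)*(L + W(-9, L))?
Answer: -625138831/43452 ≈ -14387.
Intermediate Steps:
W(O, h) = 9 + h
r(L) = 2*L*(9 + 2*L) (r(L) = (L + L)*(L + (9 + L)) = (2*L)*(9 + 2*L) = 2*L*(9 + 2*L))
J = -14388
J - (-48545)/r(102) = -14388 - (-48545)/(2*102*(9 + 2*102)) = -14388 - (-48545)/(2*102*(9 + 204)) = -14388 - (-48545)/(2*102*213) = -14388 - (-48545)/43452 = -14388 - 1*(-48545/43452) = -14388 + 48545/43452 = -625138831/43452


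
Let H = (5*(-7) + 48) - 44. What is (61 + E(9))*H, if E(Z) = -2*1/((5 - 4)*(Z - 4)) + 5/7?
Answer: -66526/35 ≈ -1900.7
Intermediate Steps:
E(Z) = 5/7 - 2/(-4 + Z) (E(Z) = -2/(-4 + Z) + 5*(1/7) = -2/(-4 + Z) + 5/7 = 5/7 - 2/(-4 + Z))
H = -31 (H = (-35 + 48) - 44 = 13 - 44 = -31)
(61 + E(9))*H = (61 + (-34 + 5*9)/(7*(-4 + 9)))*(-31) = (61 + (1/7)*(-34 + 45)/5)*(-31) = (61 + (1/7)*(1/5)*11)*(-31) = (61 + 11/35)*(-31) = (2146/35)*(-31) = -66526/35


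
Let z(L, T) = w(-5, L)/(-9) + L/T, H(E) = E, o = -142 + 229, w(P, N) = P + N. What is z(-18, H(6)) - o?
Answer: -787/9 ≈ -87.444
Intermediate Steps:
w(P, N) = N + P
o = 87
z(L, T) = 5/9 - L/9 + L/T (z(L, T) = (L - 5)/(-9) + L/T = (-5 + L)*(-1/9) + L/T = (5/9 - L/9) + L/T = 5/9 - L/9 + L/T)
z(-18, H(6)) - o = (-18 + (1/9)*6*(5 - 1*(-18)))/6 - 1*87 = (-18 + (1/9)*6*(5 + 18))/6 - 87 = (-18 + (1/9)*6*23)/6 - 87 = (-18 + 46/3)/6 - 87 = (1/6)*(-8/3) - 87 = -4/9 - 87 = -787/9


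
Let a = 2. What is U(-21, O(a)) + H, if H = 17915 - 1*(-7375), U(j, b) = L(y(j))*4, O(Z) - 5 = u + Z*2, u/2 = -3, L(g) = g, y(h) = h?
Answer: 25206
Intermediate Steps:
u = -6 (u = 2*(-3) = -6)
O(Z) = -1 + 2*Z (O(Z) = 5 + (-6 + Z*2) = 5 + (-6 + 2*Z) = -1 + 2*Z)
U(j, b) = 4*j (U(j, b) = j*4 = 4*j)
H = 25290 (H = 17915 + 7375 = 25290)
U(-21, O(a)) + H = 4*(-21) + 25290 = -84 + 25290 = 25206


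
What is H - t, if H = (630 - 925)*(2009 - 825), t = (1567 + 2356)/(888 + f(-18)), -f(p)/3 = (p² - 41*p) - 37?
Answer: -763871437/2187 ≈ -3.4928e+5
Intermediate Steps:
f(p) = 111 - 3*p² + 123*p (f(p) = -3*((p² - 41*p) - 37) = -3*(-37 + p² - 41*p) = 111 - 3*p² + 123*p)
t = -3923/2187 (t = (1567 + 2356)/(888 + (111 - 3*(-18)² + 123*(-18))) = 3923/(888 + (111 - 3*324 - 2214)) = 3923/(888 + (111 - 972 - 2214)) = 3923/(888 - 3075) = 3923/(-2187) = 3923*(-1/2187) = -3923/2187 ≈ -1.7938)
H = -349280 (H = -295*1184 = -349280)
H - t = -349280 - 1*(-3923/2187) = -349280 + 3923/2187 = -763871437/2187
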